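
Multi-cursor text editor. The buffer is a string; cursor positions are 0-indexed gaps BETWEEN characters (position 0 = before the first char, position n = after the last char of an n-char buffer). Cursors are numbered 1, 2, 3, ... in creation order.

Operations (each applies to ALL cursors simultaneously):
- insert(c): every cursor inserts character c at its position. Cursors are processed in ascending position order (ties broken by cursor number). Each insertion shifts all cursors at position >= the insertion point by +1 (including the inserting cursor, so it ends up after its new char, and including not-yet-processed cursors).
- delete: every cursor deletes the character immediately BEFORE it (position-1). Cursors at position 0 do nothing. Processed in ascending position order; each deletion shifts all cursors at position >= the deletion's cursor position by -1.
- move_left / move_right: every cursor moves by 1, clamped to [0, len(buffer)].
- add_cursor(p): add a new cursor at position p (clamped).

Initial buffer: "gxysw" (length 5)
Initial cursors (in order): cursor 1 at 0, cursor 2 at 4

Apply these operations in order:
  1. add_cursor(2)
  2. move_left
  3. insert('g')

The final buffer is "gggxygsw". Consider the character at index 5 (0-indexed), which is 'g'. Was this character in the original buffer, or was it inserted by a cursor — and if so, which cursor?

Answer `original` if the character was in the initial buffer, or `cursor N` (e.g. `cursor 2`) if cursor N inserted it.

After op 1 (add_cursor(2)): buffer="gxysw" (len 5), cursors c1@0 c3@2 c2@4, authorship .....
After op 2 (move_left): buffer="gxysw" (len 5), cursors c1@0 c3@1 c2@3, authorship .....
After op 3 (insert('g')): buffer="gggxygsw" (len 8), cursors c1@1 c3@3 c2@6, authorship 1.3..2..
Authorship (.=original, N=cursor N): 1 . 3 . . 2 . .
Index 5: author = 2

Answer: cursor 2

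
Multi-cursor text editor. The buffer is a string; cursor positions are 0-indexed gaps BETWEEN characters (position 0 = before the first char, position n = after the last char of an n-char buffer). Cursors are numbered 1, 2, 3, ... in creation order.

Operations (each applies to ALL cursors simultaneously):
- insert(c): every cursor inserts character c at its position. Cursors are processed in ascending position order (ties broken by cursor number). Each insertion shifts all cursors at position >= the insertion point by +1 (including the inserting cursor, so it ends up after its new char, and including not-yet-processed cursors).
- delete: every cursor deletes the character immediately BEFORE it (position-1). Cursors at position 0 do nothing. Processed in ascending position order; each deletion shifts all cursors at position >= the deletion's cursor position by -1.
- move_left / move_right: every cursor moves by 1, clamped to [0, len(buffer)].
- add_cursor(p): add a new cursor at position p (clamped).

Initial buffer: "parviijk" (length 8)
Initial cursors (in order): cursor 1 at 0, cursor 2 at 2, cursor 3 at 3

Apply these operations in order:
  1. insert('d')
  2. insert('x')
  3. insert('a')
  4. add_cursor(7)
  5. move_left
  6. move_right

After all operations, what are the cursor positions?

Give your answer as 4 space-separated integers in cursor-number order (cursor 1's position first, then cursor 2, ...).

After op 1 (insert('d')): buffer="dpadrdviijk" (len 11), cursors c1@1 c2@4 c3@6, authorship 1..2.3.....
After op 2 (insert('x')): buffer="dxpadxrdxviijk" (len 14), cursors c1@2 c2@6 c3@9, authorship 11..22.33.....
After op 3 (insert('a')): buffer="dxapadxardxaviijk" (len 17), cursors c1@3 c2@8 c3@12, authorship 111..222.333.....
After op 4 (add_cursor(7)): buffer="dxapadxardxaviijk" (len 17), cursors c1@3 c4@7 c2@8 c3@12, authorship 111..222.333.....
After op 5 (move_left): buffer="dxapadxardxaviijk" (len 17), cursors c1@2 c4@6 c2@7 c3@11, authorship 111..222.333.....
After op 6 (move_right): buffer="dxapadxardxaviijk" (len 17), cursors c1@3 c4@7 c2@8 c3@12, authorship 111..222.333.....

Answer: 3 8 12 7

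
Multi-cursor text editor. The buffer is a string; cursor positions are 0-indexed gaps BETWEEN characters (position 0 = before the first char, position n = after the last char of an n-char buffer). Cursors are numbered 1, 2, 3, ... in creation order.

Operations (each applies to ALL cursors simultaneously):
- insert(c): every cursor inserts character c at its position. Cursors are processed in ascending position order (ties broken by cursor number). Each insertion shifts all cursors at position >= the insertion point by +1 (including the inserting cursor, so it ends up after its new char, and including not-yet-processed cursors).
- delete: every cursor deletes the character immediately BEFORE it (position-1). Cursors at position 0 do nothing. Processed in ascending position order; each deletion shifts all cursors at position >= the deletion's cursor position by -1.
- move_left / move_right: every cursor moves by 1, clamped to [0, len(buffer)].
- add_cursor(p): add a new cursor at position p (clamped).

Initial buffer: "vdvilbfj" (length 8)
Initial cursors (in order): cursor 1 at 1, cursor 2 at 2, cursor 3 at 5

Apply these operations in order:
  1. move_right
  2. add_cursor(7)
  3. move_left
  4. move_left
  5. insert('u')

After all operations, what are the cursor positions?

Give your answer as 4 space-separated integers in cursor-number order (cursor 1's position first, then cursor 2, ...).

After op 1 (move_right): buffer="vdvilbfj" (len 8), cursors c1@2 c2@3 c3@6, authorship ........
After op 2 (add_cursor(7)): buffer="vdvilbfj" (len 8), cursors c1@2 c2@3 c3@6 c4@7, authorship ........
After op 3 (move_left): buffer="vdvilbfj" (len 8), cursors c1@1 c2@2 c3@5 c4@6, authorship ........
After op 4 (move_left): buffer="vdvilbfj" (len 8), cursors c1@0 c2@1 c3@4 c4@5, authorship ........
After op 5 (insert('u')): buffer="uvudviulubfj" (len 12), cursors c1@1 c2@3 c3@7 c4@9, authorship 1.2...3.4...

Answer: 1 3 7 9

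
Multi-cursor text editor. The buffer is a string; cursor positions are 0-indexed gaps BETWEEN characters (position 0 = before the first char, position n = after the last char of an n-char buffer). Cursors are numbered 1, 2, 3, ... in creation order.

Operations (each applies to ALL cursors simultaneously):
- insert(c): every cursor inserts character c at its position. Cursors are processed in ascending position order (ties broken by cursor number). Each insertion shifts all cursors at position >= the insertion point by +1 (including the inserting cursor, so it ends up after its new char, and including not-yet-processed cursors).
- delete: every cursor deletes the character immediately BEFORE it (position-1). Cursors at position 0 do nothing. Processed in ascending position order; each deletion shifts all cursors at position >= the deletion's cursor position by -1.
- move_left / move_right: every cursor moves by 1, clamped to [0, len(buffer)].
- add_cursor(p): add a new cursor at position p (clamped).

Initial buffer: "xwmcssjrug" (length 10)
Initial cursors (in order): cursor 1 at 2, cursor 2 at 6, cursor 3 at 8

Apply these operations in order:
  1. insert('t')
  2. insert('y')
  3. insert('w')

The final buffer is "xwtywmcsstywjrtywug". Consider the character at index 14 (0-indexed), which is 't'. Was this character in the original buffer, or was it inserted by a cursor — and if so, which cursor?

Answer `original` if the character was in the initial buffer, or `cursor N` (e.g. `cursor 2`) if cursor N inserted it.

After op 1 (insert('t')): buffer="xwtmcsstjrtug" (len 13), cursors c1@3 c2@8 c3@11, authorship ..1....2..3..
After op 2 (insert('y')): buffer="xwtymcsstyjrtyug" (len 16), cursors c1@4 c2@10 c3@14, authorship ..11....22..33..
After op 3 (insert('w')): buffer="xwtywmcsstywjrtywug" (len 19), cursors c1@5 c2@12 c3@17, authorship ..111....222..333..
Authorship (.=original, N=cursor N): . . 1 1 1 . . . . 2 2 2 . . 3 3 3 . .
Index 14: author = 3

Answer: cursor 3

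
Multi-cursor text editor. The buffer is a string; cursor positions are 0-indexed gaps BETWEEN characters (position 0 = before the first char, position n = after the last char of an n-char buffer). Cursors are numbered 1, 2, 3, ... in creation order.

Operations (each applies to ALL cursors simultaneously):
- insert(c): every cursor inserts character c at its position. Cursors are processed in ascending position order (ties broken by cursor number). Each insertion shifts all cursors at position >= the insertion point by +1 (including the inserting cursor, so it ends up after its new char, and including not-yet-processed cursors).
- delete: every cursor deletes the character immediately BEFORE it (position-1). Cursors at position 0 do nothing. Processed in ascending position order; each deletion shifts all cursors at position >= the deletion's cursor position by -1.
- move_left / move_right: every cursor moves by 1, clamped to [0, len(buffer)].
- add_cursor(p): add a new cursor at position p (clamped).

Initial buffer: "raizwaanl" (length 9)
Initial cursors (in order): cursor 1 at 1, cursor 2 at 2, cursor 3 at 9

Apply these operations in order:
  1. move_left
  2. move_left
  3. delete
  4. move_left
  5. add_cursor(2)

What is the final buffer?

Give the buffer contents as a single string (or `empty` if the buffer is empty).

Answer: raizwanl

Derivation:
After op 1 (move_left): buffer="raizwaanl" (len 9), cursors c1@0 c2@1 c3@8, authorship .........
After op 2 (move_left): buffer="raizwaanl" (len 9), cursors c1@0 c2@0 c3@7, authorship .........
After op 3 (delete): buffer="raizwanl" (len 8), cursors c1@0 c2@0 c3@6, authorship ........
After op 4 (move_left): buffer="raizwanl" (len 8), cursors c1@0 c2@0 c3@5, authorship ........
After op 5 (add_cursor(2)): buffer="raizwanl" (len 8), cursors c1@0 c2@0 c4@2 c3@5, authorship ........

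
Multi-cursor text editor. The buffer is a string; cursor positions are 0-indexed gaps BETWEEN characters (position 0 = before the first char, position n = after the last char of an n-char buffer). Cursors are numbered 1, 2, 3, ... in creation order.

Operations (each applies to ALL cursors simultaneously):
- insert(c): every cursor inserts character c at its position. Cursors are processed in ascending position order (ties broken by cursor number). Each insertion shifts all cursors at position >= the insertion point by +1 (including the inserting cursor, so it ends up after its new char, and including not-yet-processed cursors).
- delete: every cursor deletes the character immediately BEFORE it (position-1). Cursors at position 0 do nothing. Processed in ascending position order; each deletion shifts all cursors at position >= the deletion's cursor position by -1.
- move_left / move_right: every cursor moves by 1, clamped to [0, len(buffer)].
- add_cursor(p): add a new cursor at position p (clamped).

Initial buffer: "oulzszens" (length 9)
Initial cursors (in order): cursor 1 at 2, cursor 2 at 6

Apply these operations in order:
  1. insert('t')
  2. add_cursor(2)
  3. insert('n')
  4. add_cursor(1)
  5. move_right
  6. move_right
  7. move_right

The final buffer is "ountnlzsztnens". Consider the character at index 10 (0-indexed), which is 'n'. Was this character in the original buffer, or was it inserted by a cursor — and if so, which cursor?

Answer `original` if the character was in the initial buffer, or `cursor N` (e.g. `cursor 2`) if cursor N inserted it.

After op 1 (insert('t')): buffer="outlzsztens" (len 11), cursors c1@3 c2@8, authorship ..1....2...
After op 2 (add_cursor(2)): buffer="outlzsztens" (len 11), cursors c3@2 c1@3 c2@8, authorship ..1....2...
After op 3 (insert('n')): buffer="ountnlzsztnens" (len 14), cursors c3@3 c1@5 c2@11, authorship ..311....22...
After op 4 (add_cursor(1)): buffer="ountnlzsztnens" (len 14), cursors c4@1 c3@3 c1@5 c2@11, authorship ..311....22...
After op 5 (move_right): buffer="ountnlzsztnens" (len 14), cursors c4@2 c3@4 c1@6 c2@12, authorship ..311....22...
After op 6 (move_right): buffer="ountnlzsztnens" (len 14), cursors c4@3 c3@5 c1@7 c2@13, authorship ..311....22...
After op 7 (move_right): buffer="ountnlzsztnens" (len 14), cursors c4@4 c3@6 c1@8 c2@14, authorship ..311....22...
Authorship (.=original, N=cursor N): . . 3 1 1 . . . . 2 2 . . .
Index 10: author = 2

Answer: cursor 2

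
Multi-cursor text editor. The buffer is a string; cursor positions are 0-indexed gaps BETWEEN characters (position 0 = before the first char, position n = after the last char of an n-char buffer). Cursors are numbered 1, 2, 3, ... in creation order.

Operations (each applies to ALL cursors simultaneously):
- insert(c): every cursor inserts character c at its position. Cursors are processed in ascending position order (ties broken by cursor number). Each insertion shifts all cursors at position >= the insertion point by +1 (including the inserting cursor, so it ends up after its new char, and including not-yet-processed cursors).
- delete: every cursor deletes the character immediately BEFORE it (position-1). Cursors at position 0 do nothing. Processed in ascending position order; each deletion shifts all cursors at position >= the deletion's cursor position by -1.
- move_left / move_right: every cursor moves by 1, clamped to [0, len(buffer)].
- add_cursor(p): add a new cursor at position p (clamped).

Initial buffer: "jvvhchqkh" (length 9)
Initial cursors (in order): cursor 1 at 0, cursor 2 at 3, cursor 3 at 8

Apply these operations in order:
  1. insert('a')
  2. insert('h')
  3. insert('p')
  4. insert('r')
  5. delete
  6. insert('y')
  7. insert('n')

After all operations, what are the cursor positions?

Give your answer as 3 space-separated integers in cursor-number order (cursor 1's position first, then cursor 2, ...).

After op 1 (insert('a')): buffer="ajvvahchqkah" (len 12), cursors c1@1 c2@5 c3@11, authorship 1...2.....3.
After op 2 (insert('h')): buffer="ahjvvahhchqkahh" (len 15), cursors c1@2 c2@7 c3@14, authorship 11...22.....33.
After op 3 (insert('p')): buffer="ahpjvvahphchqkahph" (len 18), cursors c1@3 c2@9 c3@17, authorship 111...222.....333.
After op 4 (insert('r')): buffer="ahprjvvahprhchqkahprh" (len 21), cursors c1@4 c2@11 c3@20, authorship 1111...2222.....3333.
After op 5 (delete): buffer="ahpjvvahphchqkahph" (len 18), cursors c1@3 c2@9 c3@17, authorship 111...222.....333.
After op 6 (insert('y')): buffer="ahpyjvvahpyhchqkahpyh" (len 21), cursors c1@4 c2@11 c3@20, authorship 1111...2222.....3333.
After op 7 (insert('n')): buffer="ahpynjvvahpynhchqkahpynh" (len 24), cursors c1@5 c2@13 c3@23, authorship 11111...22222.....33333.

Answer: 5 13 23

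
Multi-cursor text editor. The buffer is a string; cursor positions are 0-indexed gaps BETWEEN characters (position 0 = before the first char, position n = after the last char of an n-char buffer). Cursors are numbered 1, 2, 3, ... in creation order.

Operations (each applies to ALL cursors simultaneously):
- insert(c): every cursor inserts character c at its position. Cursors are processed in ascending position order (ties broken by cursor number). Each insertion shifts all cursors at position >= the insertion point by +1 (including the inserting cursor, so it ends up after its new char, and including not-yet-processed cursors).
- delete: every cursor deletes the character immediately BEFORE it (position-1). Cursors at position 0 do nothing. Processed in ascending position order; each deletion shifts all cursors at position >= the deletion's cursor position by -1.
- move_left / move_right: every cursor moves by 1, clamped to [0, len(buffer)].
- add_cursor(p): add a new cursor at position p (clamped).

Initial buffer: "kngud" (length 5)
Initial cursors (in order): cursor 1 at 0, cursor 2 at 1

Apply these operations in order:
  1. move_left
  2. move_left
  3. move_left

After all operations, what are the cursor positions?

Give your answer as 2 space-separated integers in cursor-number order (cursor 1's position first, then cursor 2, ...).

After op 1 (move_left): buffer="kngud" (len 5), cursors c1@0 c2@0, authorship .....
After op 2 (move_left): buffer="kngud" (len 5), cursors c1@0 c2@0, authorship .....
After op 3 (move_left): buffer="kngud" (len 5), cursors c1@0 c2@0, authorship .....

Answer: 0 0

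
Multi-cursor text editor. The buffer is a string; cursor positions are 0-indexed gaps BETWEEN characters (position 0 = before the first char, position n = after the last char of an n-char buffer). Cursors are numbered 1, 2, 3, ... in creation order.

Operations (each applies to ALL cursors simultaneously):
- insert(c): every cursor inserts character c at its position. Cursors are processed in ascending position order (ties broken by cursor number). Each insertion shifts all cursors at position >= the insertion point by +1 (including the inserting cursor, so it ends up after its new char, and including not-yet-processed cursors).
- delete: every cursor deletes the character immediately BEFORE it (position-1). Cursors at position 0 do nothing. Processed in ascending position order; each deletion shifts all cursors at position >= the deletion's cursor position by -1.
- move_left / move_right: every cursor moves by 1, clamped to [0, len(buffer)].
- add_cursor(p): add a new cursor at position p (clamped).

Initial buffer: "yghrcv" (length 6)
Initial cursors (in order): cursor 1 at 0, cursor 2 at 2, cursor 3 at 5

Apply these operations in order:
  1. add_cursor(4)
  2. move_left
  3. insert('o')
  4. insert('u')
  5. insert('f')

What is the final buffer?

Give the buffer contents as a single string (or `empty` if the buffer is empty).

After op 1 (add_cursor(4)): buffer="yghrcv" (len 6), cursors c1@0 c2@2 c4@4 c3@5, authorship ......
After op 2 (move_left): buffer="yghrcv" (len 6), cursors c1@0 c2@1 c4@3 c3@4, authorship ......
After op 3 (insert('o')): buffer="oyoghorocv" (len 10), cursors c1@1 c2@3 c4@6 c3@8, authorship 1.2..4.3..
After op 4 (insert('u')): buffer="ouyoughouroucv" (len 14), cursors c1@2 c2@5 c4@9 c3@12, authorship 11.22..44.33..
After op 5 (insert('f')): buffer="oufyoufghoufroufcv" (len 18), cursors c1@3 c2@7 c4@12 c3@16, authorship 111.222..444.333..

Answer: oufyoufghoufroufcv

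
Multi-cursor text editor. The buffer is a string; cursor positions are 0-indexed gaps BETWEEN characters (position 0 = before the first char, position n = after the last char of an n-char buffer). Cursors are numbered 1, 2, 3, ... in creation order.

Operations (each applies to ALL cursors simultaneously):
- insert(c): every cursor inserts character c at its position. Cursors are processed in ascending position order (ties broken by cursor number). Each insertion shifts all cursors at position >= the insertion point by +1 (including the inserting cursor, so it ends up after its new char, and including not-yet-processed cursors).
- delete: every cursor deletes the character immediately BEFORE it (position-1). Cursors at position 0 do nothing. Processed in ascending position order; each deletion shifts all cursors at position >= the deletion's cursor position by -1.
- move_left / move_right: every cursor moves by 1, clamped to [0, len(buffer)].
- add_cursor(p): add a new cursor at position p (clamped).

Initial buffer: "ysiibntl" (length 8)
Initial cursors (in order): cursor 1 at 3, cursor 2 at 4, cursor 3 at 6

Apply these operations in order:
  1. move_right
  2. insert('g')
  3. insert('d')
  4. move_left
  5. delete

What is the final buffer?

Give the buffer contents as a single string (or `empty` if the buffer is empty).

Answer: ysiidbdntdl

Derivation:
After op 1 (move_right): buffer="ysiibntl" (len 8), cursors c1@4 c2@5 c3@7, authorship ........
After op 2 (insert('g')): buffer="ysiigbgntgl" (len 11), cursors c1@5 c2@7 c3@10, authorship ....1.2..3.
After op 3 (insert('d')): buffer="ysiigdbgdntgdl" (len 14), cursors c1@6 c2@9 c3@13, authorship ....11.22..33.
After op 4 (move_left): buffer="ysiigdbgdntgdl" (len 14), cursors c1@5 c2@8 c3@12, authorship ....11.22..33.
After op 5 (delete): buffer="ysiidbdntdl" (len 11), cursors c1@4 c2@6 c3@9, authorship ....1.2..3.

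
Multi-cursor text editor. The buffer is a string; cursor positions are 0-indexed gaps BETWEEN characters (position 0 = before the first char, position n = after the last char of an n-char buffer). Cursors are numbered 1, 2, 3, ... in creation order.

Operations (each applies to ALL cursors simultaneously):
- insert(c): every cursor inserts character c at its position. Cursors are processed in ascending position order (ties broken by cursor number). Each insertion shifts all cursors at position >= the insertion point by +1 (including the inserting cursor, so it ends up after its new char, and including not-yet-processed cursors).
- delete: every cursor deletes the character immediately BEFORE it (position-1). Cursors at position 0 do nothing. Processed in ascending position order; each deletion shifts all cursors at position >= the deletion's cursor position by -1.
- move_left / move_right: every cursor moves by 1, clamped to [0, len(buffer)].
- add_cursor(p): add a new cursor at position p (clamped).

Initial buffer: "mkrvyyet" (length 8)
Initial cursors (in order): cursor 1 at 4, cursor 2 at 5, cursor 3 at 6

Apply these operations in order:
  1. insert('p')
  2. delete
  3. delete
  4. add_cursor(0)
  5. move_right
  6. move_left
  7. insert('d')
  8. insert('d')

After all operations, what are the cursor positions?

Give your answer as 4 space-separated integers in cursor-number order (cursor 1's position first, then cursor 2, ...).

Answer: 11 11 11 2

Derivation:
After op 1 (insert('p')): buffer="mkrvpypypet" (len 11), cursors c1@5 c2@7 c3@9, authorship ....1.2.3..
After op 2 (delete): buffer="mkrvyyet" (len 8), cursors c1@4 c2@5 c3@6, authorship ........
After op 3 (delete): buffer="mkret" (len 5), cursors c1@3 c2@3 c3@3, authorship .....
After op 4 (add_cursor(0)): buffer="mkret" (len 5), cursors c4@0 c1@3 c2@3 c3@3, authorship .....
After op 5 (move_right): buffer="mkret" (len 5), cursors c4@1 c1@4 c2@4 c3@4, authorship .....
After op 6 (move_left): buffer="mkret" (len 5), cursors c4@0 c1@3 c2@3 c3@3, authorship .....
After op 7 (insert('d')): buffer="dmkrdddet" (len 9), cursors c4@1 c1@7 c2@7 c3@7, authorship 4...123..
After op 8 (insert('d')): buffer="ddmkrddddddet" (len 13), cursors c4@2 c1@11 c2@11 c3@11, authorship 44...123123..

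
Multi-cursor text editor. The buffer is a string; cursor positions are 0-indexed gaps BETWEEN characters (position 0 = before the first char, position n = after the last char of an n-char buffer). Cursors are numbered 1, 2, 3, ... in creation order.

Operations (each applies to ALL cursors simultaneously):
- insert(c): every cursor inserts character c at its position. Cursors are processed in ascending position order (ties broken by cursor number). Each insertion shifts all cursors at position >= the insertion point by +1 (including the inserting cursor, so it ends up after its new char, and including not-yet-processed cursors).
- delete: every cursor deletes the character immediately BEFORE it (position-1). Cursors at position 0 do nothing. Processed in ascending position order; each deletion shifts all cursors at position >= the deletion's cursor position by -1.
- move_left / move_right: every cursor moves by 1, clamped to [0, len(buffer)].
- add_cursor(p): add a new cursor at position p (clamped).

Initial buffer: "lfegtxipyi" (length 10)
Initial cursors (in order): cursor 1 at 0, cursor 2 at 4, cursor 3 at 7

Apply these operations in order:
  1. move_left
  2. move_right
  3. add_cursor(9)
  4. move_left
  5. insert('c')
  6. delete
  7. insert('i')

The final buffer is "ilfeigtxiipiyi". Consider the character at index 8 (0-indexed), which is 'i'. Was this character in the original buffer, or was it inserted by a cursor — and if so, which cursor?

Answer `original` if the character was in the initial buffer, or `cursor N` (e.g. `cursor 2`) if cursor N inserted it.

Answer: cursor 3

Derivation:
After op 1 (move_left): buffer="lfegtxipyi" (len 10), cursors c1@0 c2@3 c3@6, authorship ..........
After op 2 (move_right): buffer="lfegtxipyi" (len 10), cursors c1@1 c2@4 c3@7, authorship ..........
After op 3 (add_cursor(9)): buffer="lfegtxipyi" (len 10), cursors c1@1 c2@4 c3@7 c4@9, authorship ..........
After op 4 (move_left): buffer="lfegtxipyi" (len 10), cursors c1@0 c2@3 c3@6 c4@8, authorship ..........
After op 5 (insert('c')): buffer="clfecgtxcipcyi" (len 14), cursors c1@1 c2@5 c3@9 c4@12, authorship 1...2...3..4..
After op 6 (delete): buffer="lfegtxipyi" (len 10), cursors c1@0 c2@3 c3@6 c4@8, authorship ..........
After op 7 (insert('i')): buffer="ilfeigtxiipiyi" (len 14), cursors c1@1 c2@5 c3@9 c4@12, authorship 1...2...3..4..
Authorship (.=original, N=cursor N): 1 . . . 2 . . . 3 . . 4 . .
Index 8: author = 3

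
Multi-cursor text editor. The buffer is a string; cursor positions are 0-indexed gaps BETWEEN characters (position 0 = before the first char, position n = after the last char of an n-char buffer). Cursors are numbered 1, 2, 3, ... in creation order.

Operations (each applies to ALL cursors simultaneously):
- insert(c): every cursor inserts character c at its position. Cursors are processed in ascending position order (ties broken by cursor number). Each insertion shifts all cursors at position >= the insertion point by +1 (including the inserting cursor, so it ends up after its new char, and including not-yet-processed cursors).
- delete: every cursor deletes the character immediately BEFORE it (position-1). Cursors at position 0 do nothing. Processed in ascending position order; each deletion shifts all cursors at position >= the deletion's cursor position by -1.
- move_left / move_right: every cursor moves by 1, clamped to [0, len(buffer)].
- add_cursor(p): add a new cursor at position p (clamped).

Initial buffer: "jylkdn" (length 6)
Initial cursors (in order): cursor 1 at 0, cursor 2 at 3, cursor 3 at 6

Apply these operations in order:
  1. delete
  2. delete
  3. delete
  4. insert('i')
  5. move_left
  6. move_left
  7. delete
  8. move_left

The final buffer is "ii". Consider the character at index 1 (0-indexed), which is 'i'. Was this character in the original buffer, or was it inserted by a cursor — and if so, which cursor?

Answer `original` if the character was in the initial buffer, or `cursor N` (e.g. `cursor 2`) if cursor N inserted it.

Answer: cursor 3

Derivation:
After op 1 (delete): buffer="jykd" (len 4), cursors c1@0 c2@2 c3@4, authorship ....
After op 2 (delete): buffer="jk" (len 2), cursors c1@0 c2@1 c3@2, authorship ..
After op 3 (delete): buffer="" (len 0), cursors c1@0 c2@0 c3@0, authorship 
After op 4 (insert('i')): buffer="iii" (len 3), cursors c1@3 c2@3 c3@3, authorship 123
After op 5 (move_left): buffer="iii" (len 3), cursors c1@2 c2@2 c3@2, authorship 123
After op 6 (move_left): buffer="iii" (len 3), cursors c1@1 c2@1 c3@1, authorship 123
After op 7 (delete): buffer="ii" (len 2), cursors c1@0 c2@0 c3@0, authorship 23
After op 8 (move_left): buffer="ii" (len 2), cursors c1@0 c2@0 c3@0, authorship 23
Authorship (.=original, N=cursor N): 2 3
Index 1: author = 3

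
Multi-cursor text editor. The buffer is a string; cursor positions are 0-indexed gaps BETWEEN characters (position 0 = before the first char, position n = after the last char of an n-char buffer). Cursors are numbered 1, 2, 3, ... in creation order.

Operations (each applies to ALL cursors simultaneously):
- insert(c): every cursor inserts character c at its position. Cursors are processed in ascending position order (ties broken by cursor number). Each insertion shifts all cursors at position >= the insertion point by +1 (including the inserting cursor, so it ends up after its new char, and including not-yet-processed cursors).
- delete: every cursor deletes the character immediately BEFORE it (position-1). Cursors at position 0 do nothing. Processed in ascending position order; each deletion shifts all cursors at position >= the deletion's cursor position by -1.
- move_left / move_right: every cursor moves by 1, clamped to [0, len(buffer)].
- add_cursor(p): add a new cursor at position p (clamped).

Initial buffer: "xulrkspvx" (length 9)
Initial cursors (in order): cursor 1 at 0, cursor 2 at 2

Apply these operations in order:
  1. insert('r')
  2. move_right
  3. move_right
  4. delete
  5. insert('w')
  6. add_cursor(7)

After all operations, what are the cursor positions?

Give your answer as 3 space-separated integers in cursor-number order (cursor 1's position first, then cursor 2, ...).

Answer: 3 6 7

Derivation:
After op 1 (insert('r')): buffer="rxurlrkspvx" (len 11), cursors c1@1 c2@4, authorship 1..2.......
After op 2 (move_right): buffer="rxurlrkspvx" (len 11), cursors c1@2 c2@5, authorship 1..2.......
After op 3 (move_right): buffer="rxurlrkspvx" (len 11), cursors c1@3 c2@6, authorship 1..2.......
After op 4 (delete): buffer="rxrlkspvx" (len 9), cursors c1@2 c2@4, authorship 1.2......
After op 5 (insert('w')): buffer="rxwrlwkspvx" (len 11), cursors c1@3 c2@6, authorship 1.12.2.....
After op 6 (add_cursor(7)): buffer="rxwrlwkspvx" (len 11), cursors c1@3 c2@6 c3@7, authorship 1.12.2.....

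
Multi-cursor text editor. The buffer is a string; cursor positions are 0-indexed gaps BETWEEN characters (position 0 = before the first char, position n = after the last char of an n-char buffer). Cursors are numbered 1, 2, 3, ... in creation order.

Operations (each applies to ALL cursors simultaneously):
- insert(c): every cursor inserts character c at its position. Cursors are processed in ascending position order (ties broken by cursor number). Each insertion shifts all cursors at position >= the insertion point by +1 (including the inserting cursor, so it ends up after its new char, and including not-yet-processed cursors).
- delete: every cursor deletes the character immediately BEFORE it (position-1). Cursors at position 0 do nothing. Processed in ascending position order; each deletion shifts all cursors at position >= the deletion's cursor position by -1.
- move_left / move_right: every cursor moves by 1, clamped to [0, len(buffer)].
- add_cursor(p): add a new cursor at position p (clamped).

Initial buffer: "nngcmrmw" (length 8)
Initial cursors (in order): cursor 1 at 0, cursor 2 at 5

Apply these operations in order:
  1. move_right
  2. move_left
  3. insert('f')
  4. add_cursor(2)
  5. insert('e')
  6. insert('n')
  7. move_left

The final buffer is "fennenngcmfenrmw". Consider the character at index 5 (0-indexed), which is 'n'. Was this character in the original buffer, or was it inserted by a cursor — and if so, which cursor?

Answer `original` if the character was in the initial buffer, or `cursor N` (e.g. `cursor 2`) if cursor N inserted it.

After op 1 (move_right): buffer="nngcmrmw" (len 8), cursors c1@1 c2@6, authorship ........
After op 2 (move_left): buffer="nngcmrmw" (len 8), cursors c1@0 c2@5, authorship ........
After op 3 (insert('f')): buffer="fnngcmfrmw" (len 10), cursors c1@1 c2@7, authorship 1.....2...
After op 4 (add_cursor(2)): buffer="fnngcmfrmw" (len 10), cursors c1@1 c3@2 c2@7, authorship 1.....2...
After op 5 (insert('e')): buffer="fenengcmfermw" (len 13), cursors c1@2 c3@4 c2@10, authorship 11.3....22...
After op 6 (insert('n')): buffer="fennenngcmfenrmw" (len 16), cursors c1@3 c3@6 c2@13, authorship 111.33....222...
After op 7 (move_left): buffer="fennenngcmfenrmw" (len 16), cursors c1@2 c3@5 c2@12, authorship 111.33....222...
Authorship (.=original, N=cursor N): 1 1 1 . 3 3 . . . . 2 2 2 . . .
Index 5: author = 3

Answer: cursor 3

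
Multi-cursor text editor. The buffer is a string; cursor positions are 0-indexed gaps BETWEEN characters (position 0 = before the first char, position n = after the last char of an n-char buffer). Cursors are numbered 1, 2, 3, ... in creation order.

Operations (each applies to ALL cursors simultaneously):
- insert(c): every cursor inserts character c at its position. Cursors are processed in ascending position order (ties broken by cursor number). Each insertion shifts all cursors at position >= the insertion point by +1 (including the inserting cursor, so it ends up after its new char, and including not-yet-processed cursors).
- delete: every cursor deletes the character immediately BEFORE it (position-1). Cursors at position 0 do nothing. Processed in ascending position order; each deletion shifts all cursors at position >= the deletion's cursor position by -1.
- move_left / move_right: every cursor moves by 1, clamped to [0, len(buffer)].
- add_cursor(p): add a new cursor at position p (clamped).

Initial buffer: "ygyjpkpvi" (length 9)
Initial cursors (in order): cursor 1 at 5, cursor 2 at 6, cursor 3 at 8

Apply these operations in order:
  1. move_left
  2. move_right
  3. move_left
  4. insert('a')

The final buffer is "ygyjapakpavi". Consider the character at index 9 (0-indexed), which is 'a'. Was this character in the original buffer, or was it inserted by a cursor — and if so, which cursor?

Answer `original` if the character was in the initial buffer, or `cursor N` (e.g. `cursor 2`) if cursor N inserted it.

Answer: cursor 3

Derivation:
After op 1 (move_left): buffer="ygyjpkpvi" (len 9), cursors c1@4 c2@5 c3@7, authorship .........
After op 2 (move_right): buffer="ygyjpkpvi" (len 9), cursors c1@5 c2@6 c3@8, authorship .........
After op 3 (move_left): buffer="ygyjpkpvi" (len 9), cursors c1@4 c2@5 c3@7, authorship .........
After op 4 (insert('a')): buffer="ygyjapakpavi" (len 12), cursors c1@5 c2@7 c3@10, authorship ....1.2..3..
Authorship (.=original, N=cursor N): . . . . 1 . 2 . . 3 . .
Index 9: author = 3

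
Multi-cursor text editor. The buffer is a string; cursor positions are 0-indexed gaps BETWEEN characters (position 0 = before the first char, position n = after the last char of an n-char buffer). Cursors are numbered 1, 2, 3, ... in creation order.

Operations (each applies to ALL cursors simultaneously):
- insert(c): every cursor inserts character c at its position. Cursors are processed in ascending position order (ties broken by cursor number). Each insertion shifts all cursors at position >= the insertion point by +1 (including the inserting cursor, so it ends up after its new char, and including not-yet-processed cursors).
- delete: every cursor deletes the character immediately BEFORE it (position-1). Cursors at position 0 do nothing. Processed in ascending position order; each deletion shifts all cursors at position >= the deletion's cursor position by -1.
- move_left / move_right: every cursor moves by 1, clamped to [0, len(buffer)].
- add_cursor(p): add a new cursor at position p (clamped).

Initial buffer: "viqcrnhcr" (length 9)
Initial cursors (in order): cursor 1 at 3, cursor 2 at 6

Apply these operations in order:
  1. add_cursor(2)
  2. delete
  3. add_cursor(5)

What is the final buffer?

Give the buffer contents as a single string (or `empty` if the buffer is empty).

After op 1 (add_cursor(2)): buffer="viqcrnhcr" (len 9), cursors c3@2 c1@3 c2@6, authorship .........
After op 2 (delete): buffer="vcrhcr" (len 6), cursors c1@1 c3@1 c2@3, authorship ......
After op 3 (add_cursor(5)): buffer="vcrhcr" (len 6), cursors c1@1 c3@1 c2@3 c4@5, authorship ......

Answer: vcrhcr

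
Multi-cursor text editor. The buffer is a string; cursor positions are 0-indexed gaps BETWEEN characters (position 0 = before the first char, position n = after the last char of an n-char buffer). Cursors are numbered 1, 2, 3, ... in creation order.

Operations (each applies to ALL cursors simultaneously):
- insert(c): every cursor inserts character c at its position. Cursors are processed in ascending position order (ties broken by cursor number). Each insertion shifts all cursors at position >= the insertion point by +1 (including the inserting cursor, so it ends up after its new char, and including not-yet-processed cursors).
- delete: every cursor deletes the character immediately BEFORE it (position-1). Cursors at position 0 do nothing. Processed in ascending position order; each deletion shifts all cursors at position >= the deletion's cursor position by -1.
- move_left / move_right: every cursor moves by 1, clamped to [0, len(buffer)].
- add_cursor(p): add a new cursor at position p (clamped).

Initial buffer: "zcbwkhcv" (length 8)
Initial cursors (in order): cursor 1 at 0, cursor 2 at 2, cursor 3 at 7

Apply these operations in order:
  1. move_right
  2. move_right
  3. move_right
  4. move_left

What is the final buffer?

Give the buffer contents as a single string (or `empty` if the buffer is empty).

After op 1 (move_right): buffer="zcbwkhcv" (len 8), cursors c1@1 c2@3 c3@8, authorship ........
After op 2 (move_right): buffer="zcbwkhcv" (len 8), cursors c1@2 c2@4 c3@8, authorship ........
After op 3 (move_right): buffer="zcbwkhcv" (len 8), cursors c1@3 c2@5 c3@8, authorship ........
After op 4 (move_left): buffer="zcbwkhcv" (len 8), cursors c1@2 c2@4 c3@7, authorship ........

Answer: zcbwkhcv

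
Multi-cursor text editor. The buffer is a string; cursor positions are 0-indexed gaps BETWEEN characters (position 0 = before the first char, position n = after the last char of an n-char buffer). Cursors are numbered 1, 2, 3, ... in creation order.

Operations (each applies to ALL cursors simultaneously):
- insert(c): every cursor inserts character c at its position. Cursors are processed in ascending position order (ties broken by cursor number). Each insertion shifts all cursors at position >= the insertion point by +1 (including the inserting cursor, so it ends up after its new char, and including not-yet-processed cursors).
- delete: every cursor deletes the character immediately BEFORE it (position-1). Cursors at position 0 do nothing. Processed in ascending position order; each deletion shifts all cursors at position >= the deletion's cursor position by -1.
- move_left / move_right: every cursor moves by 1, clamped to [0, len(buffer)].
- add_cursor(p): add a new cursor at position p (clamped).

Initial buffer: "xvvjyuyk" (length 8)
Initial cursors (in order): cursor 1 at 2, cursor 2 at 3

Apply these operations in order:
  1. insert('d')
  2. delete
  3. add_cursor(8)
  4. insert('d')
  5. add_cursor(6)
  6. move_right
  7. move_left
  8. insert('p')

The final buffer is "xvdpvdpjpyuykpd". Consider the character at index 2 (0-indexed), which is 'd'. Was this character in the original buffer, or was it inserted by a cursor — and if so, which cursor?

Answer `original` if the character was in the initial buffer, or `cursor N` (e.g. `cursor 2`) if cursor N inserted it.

After op 1 (insert('d')): buffer="xvdvdjyuyk" (len 10), cursors c1@3 c2@5, authorship ..1.2.....
After op 2 (delete): buffer="xvvjyuyk" (len 8), cursors c1@2 c2@3, authorship ........
After op 3 (add_cursor(8)): buffer="xvvjyuyk" (len 8), cursors c1@2 c2@3 c3@8, authorship ........
After op 4 (insert('d')): buffer="xvdvdjyuykd" (len 11), cursors c1@3 c2@5 c3@11, authorship ..1.2.....3
After op 5 (add_cursor(6)): buffer="xvdvdjyuykd" (len 11), cursors c1@3 c2@5 c4@6 c3@11, authorship ..1.2.....3
After op 6 (move_right): buffer="xvdvdjyuykd" (len 11), cursors c1@4 c2@6 c4@7 c3@11, authorship ..1.2.....3
After op 7 (move_left): buffer="xvdvdjyuykd" (len 11), cursors c1@3 c2@5 c4@6 c3@10, authorship ..1.2.....3
After op 8 (insert('p')): buffer="xvdpvdpjpyuykpd" (len 15), cursors c1@4 c2@7 c4@9 c3@14, authorship ..11.22.4....33
Authorship (.=original, N=cursor N): . . 1 1 . 2 2 . 4 . . . . 3 3
Index 2: author = 1

Answer: cursor 1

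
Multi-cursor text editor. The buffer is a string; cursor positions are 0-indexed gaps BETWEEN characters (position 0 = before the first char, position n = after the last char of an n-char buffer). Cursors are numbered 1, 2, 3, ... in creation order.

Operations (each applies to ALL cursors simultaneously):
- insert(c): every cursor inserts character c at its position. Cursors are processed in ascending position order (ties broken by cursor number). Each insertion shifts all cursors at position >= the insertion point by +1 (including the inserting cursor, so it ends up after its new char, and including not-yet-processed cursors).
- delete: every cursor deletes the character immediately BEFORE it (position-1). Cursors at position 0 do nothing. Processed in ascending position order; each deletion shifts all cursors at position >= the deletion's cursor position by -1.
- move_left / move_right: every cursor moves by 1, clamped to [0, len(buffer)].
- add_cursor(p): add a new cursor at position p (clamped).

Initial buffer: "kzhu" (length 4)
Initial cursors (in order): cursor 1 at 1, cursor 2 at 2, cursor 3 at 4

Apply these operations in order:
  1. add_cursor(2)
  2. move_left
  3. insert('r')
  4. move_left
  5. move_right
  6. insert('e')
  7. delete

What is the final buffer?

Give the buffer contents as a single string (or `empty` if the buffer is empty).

After op 1 (add_cursor(2)): buffer="kzhu" (len 4), cursors c1@1 c2@2 c4@2 c3@4, authorship ....
After op 2 (move_left): buffer="kzhu" (len 4), cursors c1@0 c2@1 c4@1 c3@3, authorship ....
After op 3 (insert('r')): buffer="rkrrzhru" (len 8), cursors c1@1 c2@4 c4@4 c3@7, authorship 1.24..3.
After op 4 (move_left): buffer="rkrrzhru" (len 8), cursors c1@0 c2@3 c4@3 c3@6, authorship 1.24..3.
After op 5 (move_right): buffer="rkrrzhru" (len 8), cursors c1@1 c2@4 c4@4 c3@7, authorship 1.24..3.
After op 6 (insert('e')): buffer="rekrreezhreu" (len 12), cursors c1@2 c2@7 c4@7 c3@11, authorship 11.2424..33.
After op 7 (delete): buffer="rkrrzhru" (len 8), cursors c1@1 c2@4 c4@4 c3@7, authorship 1.24..3.

Answer: rkrrzhru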